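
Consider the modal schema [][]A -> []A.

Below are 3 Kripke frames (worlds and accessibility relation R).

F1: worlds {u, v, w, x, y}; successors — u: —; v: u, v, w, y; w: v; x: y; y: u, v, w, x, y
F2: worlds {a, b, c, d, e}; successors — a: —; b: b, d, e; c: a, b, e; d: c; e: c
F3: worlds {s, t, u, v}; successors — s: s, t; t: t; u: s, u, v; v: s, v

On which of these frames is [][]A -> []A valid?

F1, F3

Frame correspondent (Sahlqvist): forall x forall y (Rxy -> exists z (Rxz & Rzy)) — i.e. density.
F1: holds.
F2: fails — Rdc but no z with Rdz and Rzc.
F3: holds.
Valid on: F1, F3.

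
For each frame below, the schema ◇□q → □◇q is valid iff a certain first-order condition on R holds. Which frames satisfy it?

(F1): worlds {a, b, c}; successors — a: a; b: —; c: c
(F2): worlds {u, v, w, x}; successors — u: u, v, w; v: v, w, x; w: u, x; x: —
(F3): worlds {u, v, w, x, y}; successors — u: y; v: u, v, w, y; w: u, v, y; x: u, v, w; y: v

This is the axiom for convergence; its first-order frame correspondent is ∀x ∀y ∀z (Rxy ∧ Rxz → ∃w (Ryw ∧ Rzw)).
(F1): ✓.
(F2): fails — Rvv and Rvx but v and x have no common successor.
(F3): fails — Rvu and Rvy but u and y have no common successor.

(F1)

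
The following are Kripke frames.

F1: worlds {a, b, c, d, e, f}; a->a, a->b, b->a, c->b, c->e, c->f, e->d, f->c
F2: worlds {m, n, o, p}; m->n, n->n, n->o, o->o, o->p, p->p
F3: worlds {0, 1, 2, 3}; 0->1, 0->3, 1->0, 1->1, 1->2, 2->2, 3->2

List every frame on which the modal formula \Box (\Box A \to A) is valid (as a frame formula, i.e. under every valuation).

This is the axiom for shift-reflexivity; its first-order frame correspondent is \forall x \forall y (Rxy \to Ryy).
F1: fails — Rcf but not Rff.
F2: ✓.
F3: fails — R10 but not R00.
Valid on: F2.

F2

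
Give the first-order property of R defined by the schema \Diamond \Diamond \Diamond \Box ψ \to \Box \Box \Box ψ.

This is a Sahlqvist (Geach-type) schema ◇^3□^1ψ → □^3◇^0ψ.
Minimal-valuation argument: fix x; take any y with xR^3y and any z with xR^3z. Set V(ψ) to the set of worlds R-reachable from y in exactly 1 step. Then □^1ψ holds at y, so the antecedent holds at x; validity forces ◇^0ψ at z, giving a w with zR^0w and yR^1w.
First-order correspondent: \forall x \forall y \forall z ((x R^3 y \wedge x R^3 z) \to \exists w (yRw \wedge z = w)).

\forall x \forall y \forall z ((x R^3 y \wedge x R^3 z) \to \exists w (yRw \wedge z = w))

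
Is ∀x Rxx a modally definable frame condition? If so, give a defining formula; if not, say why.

Yes, by □r → r

The condition is reflexivity. A defining modal formula is □r → r.
Suppose □r→r is valid. At any x set V(r)={w : Rxw}. Then □r holds at x, so r holds at x, i.e. Rxx.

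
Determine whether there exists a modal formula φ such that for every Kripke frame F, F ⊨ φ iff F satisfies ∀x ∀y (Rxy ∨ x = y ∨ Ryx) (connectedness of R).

No — not modally definable

Any modally definable frame class is closed under disjoint unions.
Take 2 disjoint single-world reflexive frames: each is trivially connected, but their disjoint union has 2 worlds with no edge between distinct components, so it is not connected.
Hence connectedness of R is not modally definable.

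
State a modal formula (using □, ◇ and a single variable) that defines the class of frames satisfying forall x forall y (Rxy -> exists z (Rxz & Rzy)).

□□p → □p

The condition is density. The C4 schema □□p → □p defines it.
Suppose □□p→□p is valid. Take Rxy and set V(p)={w : xR²w}. Then □□p at x, so □p at x, so p at y, i.e. ∃z(Rxz∧Rzy).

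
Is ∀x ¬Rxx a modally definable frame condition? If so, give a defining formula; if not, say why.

No — not modally definable

Modal frame validity is preserved under surjective bounded morphisms.
The 5-cycle (worlds w0,w1,w2,w3,w4 with w0→w1→w2→w3→w4→w0) is irreflexive, and the map sending every world to a single reflexive point • is a surjective bounded morphism (forth: every edge maps to (•,•); back: every world has a successor). So any modal formula valid on the 5-cycle is also valid on the reflexive point, which is not irreflexive.
Hence irreflexivity is not modally definable.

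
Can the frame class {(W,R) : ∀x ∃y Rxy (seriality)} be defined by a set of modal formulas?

The condition is seriality. A defining modal formula is □p → ◇p.
Suppose □p→◇p is valid. At any x set V(p)=W. Then □p at x, so ◇p at x, so x has a successor.

Definable; □p → ◇p defines it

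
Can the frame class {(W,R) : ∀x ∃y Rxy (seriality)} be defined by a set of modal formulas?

Yes, by □r → ◇r

Yes: it is seriality, defined by the D schema □r → ◇r.
Suppose □r→◇r is valid. At any x set V(r)=W. Then □r at x, so ◇r at x, so x has a successor.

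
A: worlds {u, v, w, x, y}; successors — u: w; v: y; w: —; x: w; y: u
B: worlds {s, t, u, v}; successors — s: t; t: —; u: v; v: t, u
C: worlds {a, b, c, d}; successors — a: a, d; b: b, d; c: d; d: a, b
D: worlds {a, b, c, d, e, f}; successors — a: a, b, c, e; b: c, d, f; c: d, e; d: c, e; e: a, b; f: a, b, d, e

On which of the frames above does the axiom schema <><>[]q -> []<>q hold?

Frame correspondent (Sahlqvist): forall x forall y forall z ((x R^2 y & xRz) -> exists w (yRw & zRw)) — i.e. a generalized confluence (Geach) condition.
A: fails — vR²u, vRy but no t with uRt and yRt.
B: fails — uR²t, uRv but no w with tRw and vRw.
C: holds.
D: fails — aR²b, aRe but no w with bRw and eRw.
Valid on: C.

C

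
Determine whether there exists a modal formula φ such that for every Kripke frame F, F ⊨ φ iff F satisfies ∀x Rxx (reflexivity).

Yes: it is reflexivity, defined by the T schema □q → q.
Suppose □q→q is valid. At any x set V(q)={w : Rxw}. Then □q holds at x, so q holds at x, i.e. Rxx.

Definable; □q → q defines it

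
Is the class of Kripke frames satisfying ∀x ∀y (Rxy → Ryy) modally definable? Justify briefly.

Yes — defined by □(□q → q)

Yes: it is shift-reflexivity, defined by the T□ schema □(□q → q).
Suppose □(□q→q) is valid. Take Rxy and set V(q)={w : Ryw}. Then at y, □q holds; since □(□q→q) at x, □q→q at y, so q at y, i.e. Ryy.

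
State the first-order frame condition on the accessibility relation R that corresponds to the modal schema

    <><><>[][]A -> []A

forall x forall y forall z ((x R^3 y & xRz) -> exists w (y R^2 w & z = w))

This is a Sahlqvist (Geach-type) schema ◇^3□^2A → □^1◇^0A.
Minimal-valuation argument: fix x; take any y with xR^3y and any z with xR^1z. Set V(A) to the set of worlds R-reachable from y in exactly 2 steps. Then □^2A holds at y, so the antecedent holds at x; validity forces ◇^0A at z, giving a w with zR^0w and yR^2w.
First-order correspondent: forall x forall y forall z ((x R^3 y & xRz) -> exists w (y R^2 w & z = w)).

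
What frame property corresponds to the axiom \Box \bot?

emptiness of R

This is the Ver axiom.
Its frame correspondent is emptiness of R — \forall x \forall y \neg Rxy.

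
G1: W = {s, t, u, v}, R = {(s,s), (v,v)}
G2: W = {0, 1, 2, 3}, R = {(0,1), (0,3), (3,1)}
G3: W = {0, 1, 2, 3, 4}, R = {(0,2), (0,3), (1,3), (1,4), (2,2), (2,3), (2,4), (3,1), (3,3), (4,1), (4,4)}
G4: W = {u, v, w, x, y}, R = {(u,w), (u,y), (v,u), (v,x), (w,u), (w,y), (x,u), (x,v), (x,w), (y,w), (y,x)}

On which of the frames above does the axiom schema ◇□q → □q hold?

Frame correspondent (Sahlqvist): ∀x ∀y ∀z ((xRy ∧ xRz) → ∃w (yRw ∧ z = w)) — i.e. a generalized confluence (Geach) condition.
G1: ✓.
G2: fails — 0R1, 0R1 but no w with 1Rw and 1=w.
G3: fails — 0R3, 0R2 but no w with 3Rw and 2=w.
G4: fails — uRw, uRw but no t with wRt and w=t.

G1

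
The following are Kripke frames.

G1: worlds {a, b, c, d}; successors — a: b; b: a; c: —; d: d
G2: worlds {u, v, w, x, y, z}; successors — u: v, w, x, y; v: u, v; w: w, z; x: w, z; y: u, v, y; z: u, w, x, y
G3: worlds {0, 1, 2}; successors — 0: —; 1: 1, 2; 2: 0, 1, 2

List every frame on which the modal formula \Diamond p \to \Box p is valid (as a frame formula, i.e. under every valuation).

G1

Frame correspondent (Sahlqvist): \forall x \forall y \forall z (Rxy \wedge Rxz \to y = z) — i.e. partial functionality.
G1: satisfies the condition.
G2: fails — u sees both v and w.
G3: fails — 1 sees both 1 and 2.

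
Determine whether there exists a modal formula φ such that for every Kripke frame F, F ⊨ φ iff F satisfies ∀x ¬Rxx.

No — not modally definable

Modal frame validity is preserved under surjective bounded morphisms.
The 5-cycle (worlds 0,1,2,3,4 with 0→1→2→3→4→0) is irreflexive, and the map sending every world to a single reflexive point • is a surjective bounded morphism (forth: every edge maps to (•,•); back: every world has a successor). So any modal formula valid on the 5-cycle is also valid on the reflexive point, which is not irreflexive.
So no modal formula (or set of formulas) defines exactly the irreflexive frames.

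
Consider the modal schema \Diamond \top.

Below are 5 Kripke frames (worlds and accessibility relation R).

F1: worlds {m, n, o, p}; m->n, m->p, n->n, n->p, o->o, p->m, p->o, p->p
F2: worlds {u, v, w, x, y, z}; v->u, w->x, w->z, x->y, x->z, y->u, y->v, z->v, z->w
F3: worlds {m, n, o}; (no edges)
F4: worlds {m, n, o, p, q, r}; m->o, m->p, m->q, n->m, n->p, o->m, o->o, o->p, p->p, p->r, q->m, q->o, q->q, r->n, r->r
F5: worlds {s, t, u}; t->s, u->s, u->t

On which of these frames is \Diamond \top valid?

F1, F4

Frame correspondent (Sahlqvist): \forall x \exists y Rxy — i.e. seriality.
F1: holds.
F2: fails — world u has no successor.
F3: fails — world m has no successor.
F4: holds.
F5: fails — world s has no successor.
Valid on: F1, F4.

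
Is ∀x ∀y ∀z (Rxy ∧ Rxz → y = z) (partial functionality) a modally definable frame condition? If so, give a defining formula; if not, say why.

Definable; ◇p → □p defines it

Yes: it is partial functionality, defined by the CD schema ◇p → □p.
Suppose ◇p→□p is valid. Take Rxy, Rxz and set V(p)={y}. Then ◇p at x, so □p at x, so p at z, i.e. z=y.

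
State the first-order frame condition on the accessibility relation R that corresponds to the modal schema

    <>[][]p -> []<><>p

forall x forall y forall z ((xRy & xRz) -> exists w (y R^2 w & z R^2 w))

This is a Sahlqvist (Geach-type) schema ◇^1□^2p → □^1◇^2p.
First-order correspondent: forall x forall y forall z ((xRy & xRz) -> exists w (y R^2 w & z R^2 w)).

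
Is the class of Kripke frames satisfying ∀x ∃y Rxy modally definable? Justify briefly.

Definable; □q → ◇q defines it

Yes: it is seriality, defined by the D schema □q → ◇q.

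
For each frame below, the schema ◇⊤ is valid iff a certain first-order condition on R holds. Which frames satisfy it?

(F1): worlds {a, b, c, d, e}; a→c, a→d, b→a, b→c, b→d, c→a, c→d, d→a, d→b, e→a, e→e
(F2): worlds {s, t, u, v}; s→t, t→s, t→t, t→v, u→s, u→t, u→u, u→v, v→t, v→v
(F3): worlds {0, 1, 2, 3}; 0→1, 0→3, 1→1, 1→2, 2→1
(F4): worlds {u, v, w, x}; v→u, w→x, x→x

(F1), (F2)

The schema corresponds to seriality: ∀x ∃y Rxy.
(F1): condition met.
(F2): condition met.
(F3): fails — world 3 has no successor.
(F4): fails — world u has no successor.
Valid on: (F1), (F2).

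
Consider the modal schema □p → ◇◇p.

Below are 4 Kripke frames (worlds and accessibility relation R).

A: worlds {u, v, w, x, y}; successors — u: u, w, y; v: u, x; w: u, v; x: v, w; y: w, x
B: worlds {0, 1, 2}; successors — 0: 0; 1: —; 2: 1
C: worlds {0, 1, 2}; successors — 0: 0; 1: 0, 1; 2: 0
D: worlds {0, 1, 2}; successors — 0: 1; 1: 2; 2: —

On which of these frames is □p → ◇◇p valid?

This is the axiom for a generalized confluence (Geach) condition; its first-order frame correspondent is ∀x ∃w (xRw ∧ xR²w).
A: ✓.
B: fails — at 1 but no w with 1Rw and 1R²w.
C: ✓.
D: fails — at 0 but no w with 0Rw and 0R²w.
Valid on: A, C.

A, C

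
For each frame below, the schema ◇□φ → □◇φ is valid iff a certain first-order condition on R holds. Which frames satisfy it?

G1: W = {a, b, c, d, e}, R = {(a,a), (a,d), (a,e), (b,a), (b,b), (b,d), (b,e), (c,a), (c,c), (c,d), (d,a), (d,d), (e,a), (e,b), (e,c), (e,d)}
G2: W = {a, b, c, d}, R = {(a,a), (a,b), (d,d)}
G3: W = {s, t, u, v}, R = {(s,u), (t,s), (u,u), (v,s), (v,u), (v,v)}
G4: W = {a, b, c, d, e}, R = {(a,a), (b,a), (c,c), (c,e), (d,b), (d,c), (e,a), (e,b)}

The schema corresponds to convergence: ∀x ∀y ∀z (Rxy ∧ Rxz → ∃w (Ryw ∧ Rzw)).
G1: holds.
G2: fails — Raa and Rab but a and b have no common successor.
G3: holds.
G4: fails — Rcc and Rce but c and e have no common successor.

G1, G3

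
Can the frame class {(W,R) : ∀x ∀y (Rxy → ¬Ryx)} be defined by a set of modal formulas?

Modal frame validity is preserved under surjective bounded morphisms.
The 4-cycle (worlds w0,w1,w2,w3 with w0→w1→w2→w3→w0) is asymmetric. Mapping every world to a single reflexive point • is a surjective bounded morphism, and the reflexive point is not asymmetric (R•• but asymmetry requires ¬R••).
So no modal formula (or set of formulas) defines exactly the asymmetric frames.

Not definable by any modal formula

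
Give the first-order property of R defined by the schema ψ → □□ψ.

This is a Sahlqvist (Geach-type) schema ◇^0□^0ψ → □^2◇^0ψ.
Minimal-valuation argument: fix x; take any y with xR^0y and any z with xR^2z. Set V(ψ) to the set of worlds R-reachable from y in exactly 0 steps. Then □^0ψ holds at y, so the antecedent holds at x; validity forces ◇^0ψ at z, giving a w with zR^0w and yR^0w.
First-order correspondent: ∀x ∀z (xR²z → ∃w (x = w ∧ z = w)).

∀x ∀z (xR²z → ∃w (x = w ∧ z = w))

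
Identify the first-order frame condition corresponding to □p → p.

reflexivity: ∀x Rxx

Suppose □p→p is valid. At any x set V(p)={w : Rxw}. Then □p holds at x, so p holds at x, i.e. Rxx.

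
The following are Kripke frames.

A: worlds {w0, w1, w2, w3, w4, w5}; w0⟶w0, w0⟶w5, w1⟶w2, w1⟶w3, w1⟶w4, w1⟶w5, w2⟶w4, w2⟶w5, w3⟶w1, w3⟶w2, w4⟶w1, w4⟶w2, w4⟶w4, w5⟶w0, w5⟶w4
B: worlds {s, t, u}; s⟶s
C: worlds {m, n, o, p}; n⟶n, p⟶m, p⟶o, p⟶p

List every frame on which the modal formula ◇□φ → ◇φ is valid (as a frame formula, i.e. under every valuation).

B

This is the axiom for a generalized confluence (Geach) condition; its first-order frame correspondent is ∀x ∀y (xRy → ∃w (yRw ∧ xRw)).
A: fails — w3Rw2 but no w with w2Rw and w3Rw.
B: condition met.
C: fails — pRm but no w with mRw and pRw.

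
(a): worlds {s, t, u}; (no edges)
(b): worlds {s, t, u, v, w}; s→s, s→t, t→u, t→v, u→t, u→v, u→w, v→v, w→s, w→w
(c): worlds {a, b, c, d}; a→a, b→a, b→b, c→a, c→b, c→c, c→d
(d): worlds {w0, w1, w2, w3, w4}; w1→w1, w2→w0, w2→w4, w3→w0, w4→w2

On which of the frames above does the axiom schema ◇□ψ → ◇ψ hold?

Frame correspondent (Sahlqvist): ∀x ∀y (xRy → ∃w (yRw ∧ xRw)) — i.e. a generalized confluence (Geach) condition.
(a): condition met.
(b): fails — sRt but no w* with tRw* and sRw*.
(c): fails — cRd but no w with dRw and cRw.
(d): fails — w2Rw0 but no w with w0Rw and w2Rw.
Valid on: (a).

(a)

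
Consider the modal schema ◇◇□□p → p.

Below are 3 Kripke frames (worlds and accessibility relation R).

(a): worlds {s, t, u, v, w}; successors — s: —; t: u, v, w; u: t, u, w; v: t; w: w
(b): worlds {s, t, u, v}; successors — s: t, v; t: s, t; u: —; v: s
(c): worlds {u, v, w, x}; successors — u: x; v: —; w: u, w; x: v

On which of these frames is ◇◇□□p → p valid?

The schema corresponds to a generalized confluence (Geach) condition: ∀x ∀y (xR²y → ∃w (yR²w ∧ x = w)).
(a): fails — tR²w but no w* with wR²w* and t=w*.
(b): satisfies the condition.
(c): fails — uR²v but no t with vR²t and u=t.
Valid on: (b).

(b)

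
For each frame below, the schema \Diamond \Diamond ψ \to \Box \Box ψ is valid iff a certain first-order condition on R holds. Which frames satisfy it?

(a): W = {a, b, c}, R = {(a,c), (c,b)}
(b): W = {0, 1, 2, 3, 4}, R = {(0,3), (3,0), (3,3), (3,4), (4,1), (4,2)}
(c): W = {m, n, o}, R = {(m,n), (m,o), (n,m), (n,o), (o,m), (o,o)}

The schema corresponds to a generalized confluence (Geach) condition: \forall x \forall y \forall z ((x R^2 y \wedge x R^2 z) \to \exists w (y = w \wedge z = w)).
(a): satisfies the condition.
(b): fails — 0R²0, 0R²3 but 0 ≠ 3.
(c): fails — mR²m, mR²o but m ≠ o.

(a)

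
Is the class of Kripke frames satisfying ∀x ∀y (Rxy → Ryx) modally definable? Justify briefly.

This is a Sahlqvist condition; the B axiom r → □◇r defines it.
Suppose r→□◇r is valid. Take Rxy and set V(r)={x}. Then r at x, so □◇r at x, so ◇r at y, so some z with Ryz has r; z=x, i.e. Ryx.

Yes — defined by r → □◇r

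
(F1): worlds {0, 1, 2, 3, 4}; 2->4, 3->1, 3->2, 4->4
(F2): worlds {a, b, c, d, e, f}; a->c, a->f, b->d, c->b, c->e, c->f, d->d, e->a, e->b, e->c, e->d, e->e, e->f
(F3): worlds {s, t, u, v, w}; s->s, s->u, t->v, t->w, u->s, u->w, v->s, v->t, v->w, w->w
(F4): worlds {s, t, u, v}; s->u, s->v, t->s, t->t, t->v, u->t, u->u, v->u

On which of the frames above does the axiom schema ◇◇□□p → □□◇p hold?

This is the axiom for a generalized confluence (Geach) condition; its first-order frame correspondent is ∀x ∀y ∀z ((xR²y ∧ xR²z) → ∃w (yR²w ∧ zRw)).
(F1): holds.
(F2): fails — aR²b, aR²f but no w with bR²w and fRw.
(F3): fails — sR²w, sR²s but no w* with wR²w* and sRw*.
(F4): holds.

(F1), (F4)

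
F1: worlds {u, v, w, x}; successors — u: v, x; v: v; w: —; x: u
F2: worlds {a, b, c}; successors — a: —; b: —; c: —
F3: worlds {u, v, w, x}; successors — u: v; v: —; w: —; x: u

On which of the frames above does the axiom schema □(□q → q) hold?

F2

This is the axiom for shift-reflexivity; its first-order frame correspondent is ∀x ∀y (Rxy → Ryy).
F1: fails — Rxu but not Ruu.
F2: condition met.
F3: fails — Ruv but not Rvv.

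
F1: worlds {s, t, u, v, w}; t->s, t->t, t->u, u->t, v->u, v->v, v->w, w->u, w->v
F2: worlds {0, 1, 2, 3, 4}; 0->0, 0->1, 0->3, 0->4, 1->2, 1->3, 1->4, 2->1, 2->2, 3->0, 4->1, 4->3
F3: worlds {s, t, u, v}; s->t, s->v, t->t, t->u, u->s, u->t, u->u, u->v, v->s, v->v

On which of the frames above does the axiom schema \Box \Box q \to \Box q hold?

This is the axiom for density; its first-order frame correspondent is \forall x \forall y (Rxy \to \exists z (Rxz \wedge Rzy)).
F1: ✓.
F2: fails — R14 but no z with R1z and Rz4.
F3: ✓.

F1, F3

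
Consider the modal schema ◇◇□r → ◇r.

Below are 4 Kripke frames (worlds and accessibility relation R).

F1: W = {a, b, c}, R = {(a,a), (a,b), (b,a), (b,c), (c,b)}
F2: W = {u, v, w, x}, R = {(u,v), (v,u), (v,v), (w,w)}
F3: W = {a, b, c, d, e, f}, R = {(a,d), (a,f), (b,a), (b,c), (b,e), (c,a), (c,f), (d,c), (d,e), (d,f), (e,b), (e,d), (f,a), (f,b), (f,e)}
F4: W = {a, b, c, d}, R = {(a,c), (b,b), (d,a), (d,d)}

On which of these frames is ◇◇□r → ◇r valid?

The schema corresponds to a generalized confluence (Geach) condition: ∀x ∀y (xR²y → ∃w (yRw ∧ xRw)).
F1: holds.
F2: holds.
F3: fails — aR²b but no w with bRw and aRw.
F4: fails — dR²a but no w with aRw and dRw.

F1, F2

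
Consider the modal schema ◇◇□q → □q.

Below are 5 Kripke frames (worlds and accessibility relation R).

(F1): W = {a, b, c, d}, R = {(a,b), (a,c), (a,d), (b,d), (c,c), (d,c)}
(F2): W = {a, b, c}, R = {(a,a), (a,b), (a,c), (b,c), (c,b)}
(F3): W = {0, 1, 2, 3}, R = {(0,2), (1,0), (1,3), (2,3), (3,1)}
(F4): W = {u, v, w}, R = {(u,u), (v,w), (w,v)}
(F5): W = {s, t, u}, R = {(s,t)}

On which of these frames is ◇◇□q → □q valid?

Frame correspondent (Sahlqvist): ∀x ∀y ∀z ((xR²y ∧ xRz) → ∃w (yRw ∧ z = w)) — i.e. a generalized confluence (Geach) condition.
(F1): fails — aR²c, aRb but no w with cRw and b=w.
(F2): fails — aR²b, aRa but no w with bRw and a=w.
(F3): fails — 0R²3, 0R2 but no w with 3Rw and 2=w.
(F4): holds.
(F5): holds.

(F4), (F5)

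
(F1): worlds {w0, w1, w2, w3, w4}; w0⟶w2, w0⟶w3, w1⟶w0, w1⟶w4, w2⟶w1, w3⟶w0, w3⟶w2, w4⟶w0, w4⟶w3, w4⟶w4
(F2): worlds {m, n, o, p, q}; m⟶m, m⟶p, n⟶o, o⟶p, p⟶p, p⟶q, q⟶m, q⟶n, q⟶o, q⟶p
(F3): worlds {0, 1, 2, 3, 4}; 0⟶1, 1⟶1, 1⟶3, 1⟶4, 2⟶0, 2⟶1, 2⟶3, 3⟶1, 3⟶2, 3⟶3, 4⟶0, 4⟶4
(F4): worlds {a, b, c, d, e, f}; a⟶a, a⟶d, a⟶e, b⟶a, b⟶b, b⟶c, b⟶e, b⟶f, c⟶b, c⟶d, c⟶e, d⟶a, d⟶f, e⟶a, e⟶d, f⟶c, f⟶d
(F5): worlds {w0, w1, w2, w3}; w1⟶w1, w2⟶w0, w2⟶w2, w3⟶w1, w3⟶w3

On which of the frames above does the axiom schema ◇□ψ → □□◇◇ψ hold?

(F3), (F4)

The schema corresponds to a generalized confluence (Geach) condition: ∀x ∀y ∀z ((xRy ∧ xR²z) → ∃w (yRw ∧ zR²w)).
(F1): fails — w0Rw2, w0R²w1 but no w with w2Rw and w1R²w.
(F2): fails — qRn, qR²m but no w with nRw and mR²w.
(F3): satisfies the condition.
(F4): satisfies the condition.
(F5): fails — w2Rw0, w2R²w0 but no w with w0Rw and w0R²w.
Valid on: (F3), (F4).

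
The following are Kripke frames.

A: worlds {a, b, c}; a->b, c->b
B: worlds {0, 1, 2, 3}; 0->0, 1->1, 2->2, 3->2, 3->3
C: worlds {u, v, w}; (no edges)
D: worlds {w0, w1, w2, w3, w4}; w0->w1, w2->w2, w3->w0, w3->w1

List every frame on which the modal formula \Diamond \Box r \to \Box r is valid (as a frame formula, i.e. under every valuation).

C

Frame correspondent (Sahlqvist): \forall x \forall y \forall z (Rxy \wedge Rxz \to Ryz) — i.e. the Euclidean property.
A: fails — Rab and Rab but not Rbb.
B: fails — R32 and R33 but not R23.
C: condition met.
D: fails — Rw0w1 and Rw0w1 but not Rw1w1.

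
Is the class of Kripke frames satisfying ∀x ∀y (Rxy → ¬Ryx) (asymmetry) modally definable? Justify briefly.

No — not modally definable

If a class were modally definable it would be closed under surjective bounded morphisms (Goldblatt–Thomason).
The 4-cycle (worlds s,t,u,v with s→t→u→v→s) is asymmetric. Mapping every world to a single reflexive point • is a surjective bounded morphism, and the reflexive point is not asymmetric (R•• but asymmetry requires ¬R••).
So the class is not modally definable.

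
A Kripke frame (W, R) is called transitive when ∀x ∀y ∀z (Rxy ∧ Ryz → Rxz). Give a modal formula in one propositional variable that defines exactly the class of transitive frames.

A defining formula is □q → □□q (the 4 axiom).
Suppose □q→□□q is valid. Take Rxy, Ryz and set V(q)={w : Rxw}. Then □q at x, so □□q at x, so □q at y, so q at z, i.e. Rxz.

□q → □□q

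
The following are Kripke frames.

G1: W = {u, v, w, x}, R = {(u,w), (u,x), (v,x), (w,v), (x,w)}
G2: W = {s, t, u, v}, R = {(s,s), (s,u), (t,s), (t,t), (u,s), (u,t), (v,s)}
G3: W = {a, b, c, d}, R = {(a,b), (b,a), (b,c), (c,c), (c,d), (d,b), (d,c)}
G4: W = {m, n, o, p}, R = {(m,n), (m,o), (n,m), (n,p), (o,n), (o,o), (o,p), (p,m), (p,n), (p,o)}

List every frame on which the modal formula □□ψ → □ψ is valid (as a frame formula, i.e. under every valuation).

G2

The schema corresponds to density: ∀x ∀y (Rxy → ∃z (Rxz ∧ Rzy)).
G1: fails — Rxw but no z with Rxz and Rzw.
G2: ✓.
G3: fails — Rab but no z with Raz and Rzb.
G4: fails — Rnp but no z with Rnz and Rzp.
Valid on: G2.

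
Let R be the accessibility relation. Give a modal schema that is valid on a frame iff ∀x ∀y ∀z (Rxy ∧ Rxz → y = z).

This is partial functionality; the standard corresponding axiom is CD: ◇s → □s.
Suppose ◇s→□s is valid. Take Rxy, Rxz and set V(s)={y}. Then ◇s at x, so □s at x, so s at z, i.e. z=y.

◇s → □s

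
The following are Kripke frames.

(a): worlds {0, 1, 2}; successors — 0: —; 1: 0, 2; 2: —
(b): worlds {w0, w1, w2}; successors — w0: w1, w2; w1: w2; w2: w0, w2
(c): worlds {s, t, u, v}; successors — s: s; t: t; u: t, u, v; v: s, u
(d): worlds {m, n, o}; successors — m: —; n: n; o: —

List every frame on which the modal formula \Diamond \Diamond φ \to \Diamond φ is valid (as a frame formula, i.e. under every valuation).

This is the axiom for transitivity; its first-order frame correspondent is \forall x \forall y \forall z (Rxy \wedge Ryz \to Rxz).
(a): condition met.
(b): fails — Rw1w2 and Rw2w0 but not Rw1w0.
(c): fails — Ruv and Rvs but not Rus.
(d): condition met.
Valid on: (a), (d).

(a), (d)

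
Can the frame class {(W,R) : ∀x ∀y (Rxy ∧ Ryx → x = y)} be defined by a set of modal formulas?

Modal frame validity is preserved under surjective bounded morphisms.
The 4-cycle (worlds w0,w1,w2,w3 with w0→w1→w2→w3→w0) is antisymmetric. Sending even-indexed worlds to s and odd-indexed worlds to t is a surjective bounded morphism onto the two-world frame with s↔t, which is not antisymmetric.
So the class is not modally definable.

Not definable by any modal formula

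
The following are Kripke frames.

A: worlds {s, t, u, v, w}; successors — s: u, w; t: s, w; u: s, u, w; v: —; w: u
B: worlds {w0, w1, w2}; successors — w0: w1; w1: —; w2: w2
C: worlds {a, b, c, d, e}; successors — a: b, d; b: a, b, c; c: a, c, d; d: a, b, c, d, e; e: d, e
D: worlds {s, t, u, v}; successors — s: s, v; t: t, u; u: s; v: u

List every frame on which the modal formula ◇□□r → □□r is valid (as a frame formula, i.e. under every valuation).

A, B

This is the axiom for a generalized confluence (Geach) condition; its first-order frame correspondent is ∀x ∀y ∀z ((xRy ∧ xR²z) → ∃w (yR²w ∧ z = w)).
A: ✓.
B: ✓.
C: fails — aRb, aR²e but no w with bR²w and e=w.
D: fails — sRv, sR²u but no w with vR²w and u=w.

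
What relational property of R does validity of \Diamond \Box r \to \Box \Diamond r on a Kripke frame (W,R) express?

convergence: \forall x \forall y \forall z (Rxy \wedge Rxz \to \exists w (Ryw \wedge Rzw))

Suppose ◇□r→□◇r is valid. Take Rxy, Rxz and set V(r)={w : Ryw}. Then □r at y so ◇□r at x, so □◇r at x, so ◇r at z, giving w with Rzw and Ryw.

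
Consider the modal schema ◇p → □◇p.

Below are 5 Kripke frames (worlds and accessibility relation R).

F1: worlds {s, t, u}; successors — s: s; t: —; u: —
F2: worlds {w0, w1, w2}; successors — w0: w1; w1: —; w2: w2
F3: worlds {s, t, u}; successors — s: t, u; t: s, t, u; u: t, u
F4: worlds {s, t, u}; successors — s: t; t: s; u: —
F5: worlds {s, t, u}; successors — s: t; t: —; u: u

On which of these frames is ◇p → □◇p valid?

F1

Frame correspondent (Sahlqvist): ∀x ∀y ∀z (Rxy ∧ Rxz → Ryz) — i.e. the Euclidean property.
F1: ✓.
F2: fails — Rw0w1 and Rw0w1 but not Rw1w1.
F3: fails — Rts and Rts but not Rss.
F4: fails — Rst and Rst but not Rtt.
F5: fails — Rst and Rst but not Rtt.
Valid on: F1.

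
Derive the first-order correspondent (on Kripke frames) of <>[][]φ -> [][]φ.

forall x forall y forall z ((xRy & x R^2 z) -> exists w (y R^2 w & z = w))

This is a Sahlqvist (Geach-type) schema ◇^1□^2φ → □^2◇^0φ.
Minimal-valuation argument: fix x; take any y with xR^1y and any z with xR^2z. Set V(φ) to the set of worlds R-reachable from y in exactly 2 steps. Then □^2φ holds at y, so the antecedent holds at x; validity forces ◇^0φ at z, giving a w with zR^0w and yR^2w.
First-order correspondent: forall x forall y forall z ((xRy & x R^2 z) -> exists w (y R^2 w & z = w)).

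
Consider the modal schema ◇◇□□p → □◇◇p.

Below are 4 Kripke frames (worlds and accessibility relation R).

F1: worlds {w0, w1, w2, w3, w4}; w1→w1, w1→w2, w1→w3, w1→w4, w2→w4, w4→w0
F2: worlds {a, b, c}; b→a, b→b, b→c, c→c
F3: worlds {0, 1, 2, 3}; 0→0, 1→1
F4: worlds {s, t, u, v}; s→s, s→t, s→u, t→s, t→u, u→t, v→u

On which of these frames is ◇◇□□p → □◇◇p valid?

F3, F4

This is the axiom for a generalized confluence (Geach) condition; its first-order frame correspondent is ∀x ∀y ∀z ((xR²y ∧ xRz) → ∃w (yR²w ∧ zR²w)).
F1: fails — w1R²w0, w1Rw1 but no w with w0R²w and w1R²w.
F2: fails — bR²a, bRa but no w with aR²w and aR²w.
F3: satisfies the condition.
F4: satisfies the condition.
Valid on: F3, F4.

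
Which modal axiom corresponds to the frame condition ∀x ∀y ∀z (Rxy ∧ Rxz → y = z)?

◇r → □r

This is partial functionality; the standard corresponding axiom is CD: ◇r → □r.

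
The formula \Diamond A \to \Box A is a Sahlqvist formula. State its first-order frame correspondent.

partial functionality: \forall x \forall y \forall z (Rxy \wedge Rxz \to y = z)

This schema is the CD axiom.
It corresponds to partial functionality: \forall x \forall y \forall z (Rxy \wedge Rxz \to y = z).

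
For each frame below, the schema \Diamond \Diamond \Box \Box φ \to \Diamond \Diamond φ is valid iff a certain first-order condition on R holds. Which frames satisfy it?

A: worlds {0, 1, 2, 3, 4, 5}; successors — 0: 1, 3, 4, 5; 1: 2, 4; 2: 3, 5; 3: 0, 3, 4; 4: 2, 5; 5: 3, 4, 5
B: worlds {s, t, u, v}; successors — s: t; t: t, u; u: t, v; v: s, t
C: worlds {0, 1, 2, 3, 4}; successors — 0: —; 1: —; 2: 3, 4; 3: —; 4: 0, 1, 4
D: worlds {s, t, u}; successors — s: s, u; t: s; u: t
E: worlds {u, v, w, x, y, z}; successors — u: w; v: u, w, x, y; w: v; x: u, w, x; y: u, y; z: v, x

A, B, D

The schema corresponds to a generalized confluence (Geach) condition: \forall x \forall y (x R^2 y \to \exists w (y R^2 w \wedge x R^2 w)).
A: holds.
B: holds.
C: fails — 2R²0 but no w with 0R²w and 2R²w.
D: holds.
E: fails — wR²u but no t with uR²t and wR²t.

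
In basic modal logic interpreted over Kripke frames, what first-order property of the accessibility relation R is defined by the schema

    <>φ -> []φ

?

Suppose ◇φ→□φ is valid. Take Rxy, Rxz and set V(φ)={y}. Then ◇φ at x, so □φ at x, so φ at z, i.e. z=y.
The converse is a direct semantic check.
So the correspondent is partial functionality.

partial functionality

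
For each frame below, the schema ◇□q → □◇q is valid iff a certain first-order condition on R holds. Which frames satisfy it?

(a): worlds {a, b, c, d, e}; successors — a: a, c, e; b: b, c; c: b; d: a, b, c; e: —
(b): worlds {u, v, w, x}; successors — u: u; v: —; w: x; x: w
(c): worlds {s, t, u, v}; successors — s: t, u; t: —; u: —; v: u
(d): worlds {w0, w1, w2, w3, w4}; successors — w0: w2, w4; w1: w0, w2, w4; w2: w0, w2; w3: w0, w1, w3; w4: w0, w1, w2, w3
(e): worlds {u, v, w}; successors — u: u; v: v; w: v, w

(b), (e)

The schema corresponds to convergence: ∀x ∀y ∀z (Rxy ∧ Rxz → ∃w (Ryw ∧ Rzw)).
(a): fails — Rae and Rae but e and e have no common successor.
(b): satisfies the condition.
(c): fails — Rsu and Rsu but u and u have no common successor.
(d): fails — Rw3w0 and Rw3w3 but w0 and w3 have no common successor.
(e): satisfies the condition.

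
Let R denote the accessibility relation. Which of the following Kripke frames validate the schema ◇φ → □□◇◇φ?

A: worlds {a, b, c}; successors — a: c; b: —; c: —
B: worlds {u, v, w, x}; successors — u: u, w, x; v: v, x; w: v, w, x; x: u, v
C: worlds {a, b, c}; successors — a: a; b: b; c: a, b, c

The schema corresponds to a generalized confluence (Geach) condition: ∀x ∀y ∀z ((xRy ∧ xR²z) → ∃w (y = w ∧ zR²w)).
A: holds.
B: fails — uRw, uR²v but no t with w=t and vR²t.
C: fails — cRa, cR²b but no w with a=w and bR²w.

A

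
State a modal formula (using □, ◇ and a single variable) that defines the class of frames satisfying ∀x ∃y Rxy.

□s → ◇s

A defining formula is □s → ◇s (the D axiom).
Suppose □s→◇s is valid. At any x set V(s)=W. Then □s at x, so ◇s at x, so x has a successor.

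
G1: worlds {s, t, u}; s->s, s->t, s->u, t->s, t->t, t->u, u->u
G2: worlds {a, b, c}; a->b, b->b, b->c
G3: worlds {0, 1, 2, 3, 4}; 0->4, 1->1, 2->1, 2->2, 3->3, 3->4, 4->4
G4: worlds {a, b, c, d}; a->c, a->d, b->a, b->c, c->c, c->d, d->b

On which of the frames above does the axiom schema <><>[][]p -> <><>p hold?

G1, G3, G4

Frame correspondent (Sahlqvist): forall x forall y (x R^2 y -> exists w (y R^2 w & x R^2 w)) — i.e. a generalized confluence (Geach) condition.
G1: satisfies the condition.
G2: fails — aR²c but no w with cR²w and aR²w.
G3: satisfies the condition.
G4: satisfies the condition.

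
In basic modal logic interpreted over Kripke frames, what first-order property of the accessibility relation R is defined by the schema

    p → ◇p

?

Reflexivity

Replacing p by ¬p and contraposing gives the equivalent schema □p → p.
Suppose □p→p is valid. At any x set V(p)={w : Rxw}. Then □p holds at x, so p holds at x, i.e. Rxx.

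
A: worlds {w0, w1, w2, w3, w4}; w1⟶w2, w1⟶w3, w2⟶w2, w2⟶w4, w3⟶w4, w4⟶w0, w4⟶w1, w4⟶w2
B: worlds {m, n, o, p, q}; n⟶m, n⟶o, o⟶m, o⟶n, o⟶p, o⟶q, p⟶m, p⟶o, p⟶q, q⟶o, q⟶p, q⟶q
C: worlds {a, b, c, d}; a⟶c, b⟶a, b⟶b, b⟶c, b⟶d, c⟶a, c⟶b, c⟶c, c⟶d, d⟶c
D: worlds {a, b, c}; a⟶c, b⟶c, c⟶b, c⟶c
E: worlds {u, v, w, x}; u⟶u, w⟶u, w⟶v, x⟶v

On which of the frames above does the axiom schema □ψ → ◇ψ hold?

C, D

Frame correspondent (Sahlqvist): ∀x ∃y Rxy — i.e. seriality.
A: fails — world w0 has no successor.
B: fails — world m has no successor.
C: satisfies the condition.
D: satisfies the condition.
E: fails — world v has no successor.
Valid on: C, D.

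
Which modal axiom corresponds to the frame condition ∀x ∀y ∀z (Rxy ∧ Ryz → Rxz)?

A defining formula is □s → □□s (the 4 axiom).
Suppose □s→□□s is valid. Take Rxy, Ryz and set V(s)={w : Rxw}. Then □s at x, so □□s at x, so □s at y, so s at z, i.e. Rxz.

□s → □□s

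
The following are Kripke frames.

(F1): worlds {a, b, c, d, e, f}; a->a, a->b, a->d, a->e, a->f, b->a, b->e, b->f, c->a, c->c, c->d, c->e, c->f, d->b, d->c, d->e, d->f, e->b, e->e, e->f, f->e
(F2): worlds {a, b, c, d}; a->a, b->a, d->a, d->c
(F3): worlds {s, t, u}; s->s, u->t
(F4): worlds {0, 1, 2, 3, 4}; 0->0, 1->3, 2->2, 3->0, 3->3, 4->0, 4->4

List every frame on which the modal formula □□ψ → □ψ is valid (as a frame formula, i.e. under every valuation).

The schema corresponds to density: ∀x ∀y (Rxy → ∃z (Rxz ∧ Rzy)).
(F1): satisfies the condition.
(F2): fails — Rdc but no z with Rdz and Rzc.
(F3): fails — Rut but no z with Ruz and Rzt.
(F4): satisfies the condition.

(F1), (F4)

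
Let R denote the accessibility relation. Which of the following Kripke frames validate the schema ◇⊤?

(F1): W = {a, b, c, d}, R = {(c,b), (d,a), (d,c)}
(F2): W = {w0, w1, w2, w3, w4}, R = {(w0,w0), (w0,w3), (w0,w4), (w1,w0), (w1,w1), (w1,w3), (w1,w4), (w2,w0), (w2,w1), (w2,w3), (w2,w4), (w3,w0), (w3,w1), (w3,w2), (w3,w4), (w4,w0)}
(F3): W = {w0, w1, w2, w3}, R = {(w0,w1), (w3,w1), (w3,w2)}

(F2)

The schema corresponds to seriality: ∀x ∃y Rxy.
(F1): fails — world a has no successor.
(F2): holds.
(F3): fails — world w1 has no successor.
Valid on: (F2).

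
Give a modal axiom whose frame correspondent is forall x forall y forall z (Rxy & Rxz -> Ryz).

This is the Euclidean property; the standard corresponding axiom is 5: ◇ψ → □◇ψ.
Suppose ◇ψ→□◇ψ is valid. Take Rxy, Rxz and set V(ψ)={y}. Then ◇ψ at x, so □◇ψ at x, so ◇ψ at z, so some w with Rzw has ψ; w=y, i.e. Rzy. By symmetry of the argument, Ryz.

◇ψ → □◇ψ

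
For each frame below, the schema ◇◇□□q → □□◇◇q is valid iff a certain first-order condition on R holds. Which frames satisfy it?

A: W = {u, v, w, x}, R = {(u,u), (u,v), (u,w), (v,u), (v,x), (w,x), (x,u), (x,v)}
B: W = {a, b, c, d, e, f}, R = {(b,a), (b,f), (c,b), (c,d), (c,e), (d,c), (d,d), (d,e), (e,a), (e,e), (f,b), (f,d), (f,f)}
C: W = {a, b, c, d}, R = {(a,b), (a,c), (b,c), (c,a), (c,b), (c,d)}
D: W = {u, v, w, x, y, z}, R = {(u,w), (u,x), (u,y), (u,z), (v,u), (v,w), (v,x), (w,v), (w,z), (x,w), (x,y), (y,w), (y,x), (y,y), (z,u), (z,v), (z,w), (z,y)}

Frame correspondent (Sahlqvist): ∀x ∀y ∀z ((xR²y ∧ xR²z) → ∃w (yR²w ∧ zR²w)) — i.e. a generalized confluence (Geach) condition.
A: holds.
B: fails — cR²a, cR²a but no w with aR²w and aR²w.
C: fails — aR²a, aR²d but no w with aR²w and dR²w.
D: holds.
Valid on: A, D.

A, D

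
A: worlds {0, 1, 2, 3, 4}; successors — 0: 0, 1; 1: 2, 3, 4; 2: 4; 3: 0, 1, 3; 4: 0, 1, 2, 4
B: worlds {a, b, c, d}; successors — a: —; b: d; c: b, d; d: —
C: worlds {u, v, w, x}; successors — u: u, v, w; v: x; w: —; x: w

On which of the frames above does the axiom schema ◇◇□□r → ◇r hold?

Frame correspondent (Sahlqvist): ∀x ∀y (xR²y → ∃w (yR²w ∧ xRw)) — i.e. a generalized confluence (Geach) condition.
A: satisfies the condition.
B: fails — cR²d but no w with dR²w and cRw.
C: fails — uR²w but no t with wR²t and uRt.
Valid on: A.

A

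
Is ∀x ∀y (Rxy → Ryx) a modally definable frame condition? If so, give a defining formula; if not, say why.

Yes, by p → □◇p

Yes: it is symmetry, defined by the B schema p → □◇p.
Suppose p→□◇p is valid. Take Rxy and set V(p)={x}. Then p at x, so □◇p at x, so ◇p at y, so some z with Ryz has p; z=x, i.e. Ryx.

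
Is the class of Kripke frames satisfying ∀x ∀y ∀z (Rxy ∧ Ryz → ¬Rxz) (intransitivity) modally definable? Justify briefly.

Any modally definable frame class is closed under surjective bounded morphisms.
The 3-cycle (worlds 0,1,2 with 0→1→2→0) is intransitive. Mapping every world to a single reflexive point • is a surjective bounded morphism; the reflexive point is not intransitive (R••∧R•• but R••).
Hence intransitivity is not modally definable.

No — not modally definable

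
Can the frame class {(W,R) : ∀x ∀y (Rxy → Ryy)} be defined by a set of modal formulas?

Yes — defined by □(□r → r)

This is a Sahlqvist condition; the T□ axiom □(□r → r) defines it.
Suppose □(□r→r) is valid. Take Rxy and set V(r)={w : Ryw}. Then at y, □r holds; since □(□r→r) at x, □r→r at y, so r at y, i.e. Ryy.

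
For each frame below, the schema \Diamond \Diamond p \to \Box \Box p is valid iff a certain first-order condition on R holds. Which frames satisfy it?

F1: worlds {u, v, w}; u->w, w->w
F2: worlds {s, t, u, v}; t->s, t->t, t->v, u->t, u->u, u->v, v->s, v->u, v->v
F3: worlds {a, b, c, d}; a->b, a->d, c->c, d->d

The schema corresponds to a generalized confluence (Geach) condition: \forall x \forall y \forall z ((x R^2 y \wedge x R^2 z) \to \exists w (y = w \wedge z = w)).
F1: ✓.
F2: fails — tR²s, tR²t but s ≠ t.
F3: ✓.

F1, F3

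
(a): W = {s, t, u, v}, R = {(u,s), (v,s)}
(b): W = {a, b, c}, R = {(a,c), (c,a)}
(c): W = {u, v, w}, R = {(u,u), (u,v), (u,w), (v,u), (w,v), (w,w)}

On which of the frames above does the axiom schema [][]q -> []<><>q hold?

Frame correspondent (Sahlqvist): forall x forall z (xRz -> exists w (x R^2 w & z R^2 w)) — i.e. a generalized confluence (Geach) condition.
(a): fails — uRs but no w with uR²w and sR²w.
(b): fails — aRc but no w with aR²w and cR²w.
(c): holds.

(c)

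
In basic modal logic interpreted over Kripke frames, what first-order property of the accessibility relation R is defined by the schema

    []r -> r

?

Reflexivity

Suppose □r→r is valid. At any x set V(r)={w : Rxw}. Then □r holds at x, so r holds at x, i.e. Rxx.
Conversely, any frame satisfying forall x Rxx validates the schema.
So the correspondent is reflexivity.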